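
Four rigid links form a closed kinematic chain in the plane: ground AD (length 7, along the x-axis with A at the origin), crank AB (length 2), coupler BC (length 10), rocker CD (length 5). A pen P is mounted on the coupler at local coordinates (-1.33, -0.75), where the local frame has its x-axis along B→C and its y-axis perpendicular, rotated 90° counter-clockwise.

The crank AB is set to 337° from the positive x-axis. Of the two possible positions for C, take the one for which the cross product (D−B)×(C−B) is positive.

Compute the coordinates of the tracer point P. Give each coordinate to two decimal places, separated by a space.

A=(0,0), D=(7.00,0)
B = A + 2.00·(cos337°, sin337°) = (1.8410, -0.7815)
|BD| = 5.2178
circle(B,10.00) ∩ circle(D,5.00): a=9.7958, h=2.0105
  candidates: C₊=(11.2252,2.6735) cross=10.491; C₋=(11.8274,-1.3022) cross=-10.491
  mode + wants cross > 0 → take C=(11.2252,2.6735) (cross=10.491)
ex = (C−B)/|BC| = (0.9384,0.3455); ey = (-0.3455,0.9384)
P = B + -1.33·ex + -0.75·ey = (0.8520,-1.9448)

0.85 -1.94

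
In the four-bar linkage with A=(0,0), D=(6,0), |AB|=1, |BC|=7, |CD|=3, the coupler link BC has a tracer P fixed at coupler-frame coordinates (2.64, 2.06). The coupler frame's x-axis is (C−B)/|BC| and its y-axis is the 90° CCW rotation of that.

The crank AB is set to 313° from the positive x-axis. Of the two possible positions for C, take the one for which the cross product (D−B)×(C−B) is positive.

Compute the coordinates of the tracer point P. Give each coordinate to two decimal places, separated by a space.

1.86 2.41

A=(0,0), D=(6.00,0)
B = A + 1.00·(cos313°, sin313°) = (0.6820, -0.7314)
|BD| = 5.3681
circle(B,7.00) ∩ circle(D,3.00): a=6.4098, h=2.8133
  candidates: C₊=(6.6487,2.9290) cross=15.102; C₋=(7.4153,-2.6452) cross=-15.102
  mode + wants cross > 0 → take C=(6.6487,2.9290) (cross=15.102)
ex = (C−B)/|BC| = (0.8524,0.5229); ey = (-0.5229,0.8524)
P = B + 2.64·ex + 2.06·ey = (1.8551,2.4050)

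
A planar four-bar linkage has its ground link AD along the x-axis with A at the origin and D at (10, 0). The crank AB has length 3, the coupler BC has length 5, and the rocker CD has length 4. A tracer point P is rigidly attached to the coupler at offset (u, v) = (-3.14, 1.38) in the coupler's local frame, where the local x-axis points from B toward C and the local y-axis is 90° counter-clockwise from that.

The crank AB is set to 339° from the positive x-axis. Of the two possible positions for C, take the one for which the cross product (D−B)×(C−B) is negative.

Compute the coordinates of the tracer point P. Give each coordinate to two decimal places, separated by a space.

A=(0,0), D=(10.00,0)
B = A + 3.00·(cos339°, sin339°) = (2.8007, -1.0751)
|BD| = 7.2791
circle(B,5.00) ∩ circle(D,4.00): a=4.2578, h=2.6214
  candidates: C₊=(6.6246,2.1464) cross=19.081; C₋=(7.3990,-3.0389) cross=-19.081
  mode - wants cross < 0 → take C=(7.3990,-3.0389) (cross=-19.081)
ex = (C−B)/|BC| = (0.9196,-0.3927); ey = (0.3927,0.9196)
P = B + -3.14·ex + 1.38·ey = (0.4550,1.4272)

0.46 1.43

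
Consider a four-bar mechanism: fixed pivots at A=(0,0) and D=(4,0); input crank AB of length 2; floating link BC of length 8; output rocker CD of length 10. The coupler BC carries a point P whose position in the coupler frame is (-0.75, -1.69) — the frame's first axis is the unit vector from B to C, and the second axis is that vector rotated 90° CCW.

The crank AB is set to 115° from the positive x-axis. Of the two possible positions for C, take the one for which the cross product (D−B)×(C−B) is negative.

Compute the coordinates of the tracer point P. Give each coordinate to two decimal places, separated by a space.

-2.01 3.25

A=(0,0), D=(4.00,0)
B = A + 2.00·(cos115°, sin115°) = (-0.8452, 1.8126)
|BD| = 5.1732
circle(B,8.00) ∩ circle(D,10.00): a=-0.8929, h=7.9500
  candidates: C₊=(1.1041,9.5715) cross=41.127; C₋=(-4.4671,-5.3206) cross=-41.127
  mode - wants cross < 0 → take C=(-4.4671,-5.3206) (cross=-41.127)
ex = (C−B)/|BC| = (-0.4527,-0.8916); ey = (0.8916,-0.4527)
P = B + -0.75·ex + -1.69·ey = (-2.0126,3.2465)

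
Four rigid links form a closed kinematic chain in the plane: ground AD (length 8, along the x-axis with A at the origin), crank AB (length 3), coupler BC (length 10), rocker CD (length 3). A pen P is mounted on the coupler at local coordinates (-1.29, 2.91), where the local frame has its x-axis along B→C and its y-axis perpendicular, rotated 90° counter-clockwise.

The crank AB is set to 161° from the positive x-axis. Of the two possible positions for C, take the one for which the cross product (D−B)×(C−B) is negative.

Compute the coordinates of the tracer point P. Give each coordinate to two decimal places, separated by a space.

A=(0,0), D=(8.00,0)
B = A + 3.00·(cos161°, sin161°) = (-2.8366, 0.9767)
|BD| = 10.8805
circle(B,10.00) ∩ circle(D,3.00): a=9.6220, h=2.7233
  candidates: C₊=(6.9911,2.8253) cross=29.631; C₋=(6.5022,-2.5993) cross=-29.631
  mode - wants cross < 0 → take C=(6.5022,-2.5993) (cross=-29.631)
ex = (C−B)/|BC| = (0.9339,-0.3576); ey = (0.3576,0.9339)
P = B + -1.29·ex + 2.91·ey = (-3.0006,4.1556)

-3.00 4.16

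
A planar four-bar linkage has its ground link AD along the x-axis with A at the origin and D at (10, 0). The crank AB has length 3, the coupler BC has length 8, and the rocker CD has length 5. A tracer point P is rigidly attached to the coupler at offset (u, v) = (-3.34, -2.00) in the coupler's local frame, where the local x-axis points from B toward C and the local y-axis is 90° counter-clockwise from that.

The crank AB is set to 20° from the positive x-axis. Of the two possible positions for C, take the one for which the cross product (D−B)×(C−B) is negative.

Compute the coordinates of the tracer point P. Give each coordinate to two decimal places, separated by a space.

A=(0,0), D=(10.00,0)
B = A + 3.00·(cos20°, sin20°) = (2.8191, 1.0261)
|BD| = 7.2539
circle(B,8.00) ∩ circle(D,5.00): a=6.3152, h=4.9111
  candidates: C₊=(9.7654,4.9945) cross=35.624; C₋=(8.3761,-4.7289) cross=-35.624
  mode - wants cross < 0 → take C=(8.3761,-4.7289) (cross=-35.624)
ex = (C−B)/|BC| = (0.6946,-0.7194); ey = (0.7194,0.6946)
P = B + -3.34·ex + -2.00·ey = (-0.9397,2.0395)

-0.94 2.04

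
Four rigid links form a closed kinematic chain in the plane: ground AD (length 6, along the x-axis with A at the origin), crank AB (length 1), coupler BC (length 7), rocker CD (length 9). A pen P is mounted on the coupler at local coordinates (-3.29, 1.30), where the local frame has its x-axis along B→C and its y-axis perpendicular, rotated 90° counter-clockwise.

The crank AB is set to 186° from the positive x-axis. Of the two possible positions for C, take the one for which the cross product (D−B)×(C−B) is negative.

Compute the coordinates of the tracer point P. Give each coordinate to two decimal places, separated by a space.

A=(0,0), D=(6.00,0)
B = A + 1.00·(cos186°, sin186°) = (-0.9945, -0.1045)
|BD| = 6.9953
circle(B,7.00) ∩ circle(D,9.00): a=1.2104, h=6.8946
  candidates: C₊=(0.1127,6.8073) cross=48.230; C₋=(0.3188,-6.9802) cross=-48.230
  mode - wants cross < 0 → take C=(0.3188,-6.9802) (cross=-48.230)
ex = (C−B)/|BC| = (0.1876,-0.9822); ey = (0.9822,0.1876)
P = B + -3.29·ex + 1.30·ey = (-0.3349,3.3709)

-0.33 3.37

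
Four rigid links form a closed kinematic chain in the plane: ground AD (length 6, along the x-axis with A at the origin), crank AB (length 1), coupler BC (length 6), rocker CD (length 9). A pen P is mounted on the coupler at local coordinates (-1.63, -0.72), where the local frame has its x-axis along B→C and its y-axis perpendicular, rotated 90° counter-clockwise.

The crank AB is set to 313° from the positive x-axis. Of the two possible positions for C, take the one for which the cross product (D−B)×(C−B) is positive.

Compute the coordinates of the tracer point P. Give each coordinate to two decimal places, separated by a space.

1.97 -1.96

A=(0,0), D=(6.00,0)
B = A + 1.00·(cos313°, sin313°) = (0.6820, -0.7314)
|BD| = 5.3681
circle(B,6.00) ∩ circle(D,9.00): a=-1.5074, h=5.8076
  candidates: C₊=(-1.6026,4.8167) cross=31.175; C₋=(-0.0201,-6.6901) cross=-31.175
  mode + wants cross > 0 → take C=(-1.6026,4.8167) (cross=31.175)
ex = (C−B)/|BC| = (-0.3808,0.9247); ey = (-0.9247,-0.3808)
P = B + -1.63·ex + -0.72·ey = (1.9684,-1.9644)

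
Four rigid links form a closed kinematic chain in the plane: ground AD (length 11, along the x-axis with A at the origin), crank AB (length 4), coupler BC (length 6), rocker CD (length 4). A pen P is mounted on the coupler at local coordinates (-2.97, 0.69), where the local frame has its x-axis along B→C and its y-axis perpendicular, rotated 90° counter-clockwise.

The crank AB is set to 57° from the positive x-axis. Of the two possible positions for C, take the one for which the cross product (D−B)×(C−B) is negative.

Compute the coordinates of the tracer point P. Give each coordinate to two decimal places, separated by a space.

0.20 5.67

A=(0,0), D=(11.00,0)
B = A + 4.00·(cos57°, sin57°) = (2.1786, 3.3547)
|BD| = 9.4378
circle(B,6.00) ∩ circle(D,4.00): a=5.7785, h=1.6154
  candidates: C₊=(8.1538,2.8106) cross=15.245; C₋=(7.0055,-0.2091) cross=-15.245
  mode - wants cross < 0 → take C=(7.0055,-0.2091) (cross=-15.245)
ex = (C−B)/|BC| = (0.8045,-0.5940); ey = (0.5940,0.8045)
P = B + -2.97·ex + 0.69·ey = (0.1991,5.6739)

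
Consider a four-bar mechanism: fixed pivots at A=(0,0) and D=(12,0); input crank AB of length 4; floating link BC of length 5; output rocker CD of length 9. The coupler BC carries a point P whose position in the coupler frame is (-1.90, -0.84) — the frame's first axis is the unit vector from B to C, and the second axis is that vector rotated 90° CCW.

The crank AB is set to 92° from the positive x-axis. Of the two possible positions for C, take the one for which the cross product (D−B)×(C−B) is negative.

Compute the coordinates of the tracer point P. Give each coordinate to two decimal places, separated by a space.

A=(0,0), D=(12.00,0)
B = A + 4.00·(cos92°, sin92°) = (-0.1396, 3.9976)
|BD| = 12.7809
circle(B,5.00) ∩ circle(D,9.00): a=4.1997, h=2.7135
  candidates: C₊=(4.6981,5.2613) cross=34.680; C₋=(3.0006,0.1067) cross=-34.680
  mode - wants cross < 0 → take C=(3.0006,0.1067) (cross=-34.680)
ex = (C−B)/|BC| = (0.6280,-0.7782); ey = (0.7782,0.6280)
P = B + -1.90·ex + -0.84·ey = (-1.9866,4.9485)

-1.99 4.95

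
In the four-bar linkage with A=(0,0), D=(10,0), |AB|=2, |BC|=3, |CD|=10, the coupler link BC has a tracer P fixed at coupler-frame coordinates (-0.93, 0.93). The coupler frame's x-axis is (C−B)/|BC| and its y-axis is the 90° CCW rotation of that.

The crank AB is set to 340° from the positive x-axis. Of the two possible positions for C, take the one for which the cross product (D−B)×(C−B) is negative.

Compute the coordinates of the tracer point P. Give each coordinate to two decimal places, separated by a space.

A=(0,0), D=(10.00,0)
B = A + 2.00·(cos340°, sin340°) = (1.8794, -0.6840)
|BD| = 8.1494
circle(B,3.00) ∩ circle(D,10.00): a=-1.5086, h=2.5931
  candidates: C₊=(0.1585,1.7733) cross=21.132; C₋=(0.5938,-3.3946) cross=-21.132
  mode - wants cross < 0 → take C=(0.5938,-3.3946) (cross=-21.132)
ex = (C−B)/|BC| = (-0.4285,-0.9035); ey = (0.9035,-0.4285)
P = B + -0.93·ex + 0.93·ey = (3.1182,-0.2423)

3.12 -0.24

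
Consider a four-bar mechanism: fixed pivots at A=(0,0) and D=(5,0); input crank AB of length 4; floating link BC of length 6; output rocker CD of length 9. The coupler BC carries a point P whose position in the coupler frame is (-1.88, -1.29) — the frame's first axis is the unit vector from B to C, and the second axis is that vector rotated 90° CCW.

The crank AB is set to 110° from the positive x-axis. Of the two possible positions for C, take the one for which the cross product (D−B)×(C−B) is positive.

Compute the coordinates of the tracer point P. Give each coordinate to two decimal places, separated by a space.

A=(0,0), D=(5.00,0)
B = A + 4.00·(cos110°, sin110°) = (-1.3681, 3.7588)
|BD| = 7.3946
circle(B,6.00) ∩ circle(D,9.00): a=0.6546, h=5.9642
  candidates: C₊=(2.2273,8.5622) cross=44.103; C₋=(-3.8360,-1.7102) cross=-44.103
  mode + wants cross > 0 → take C=(2.2273,8.5622) (cross=44.103)
ex = (C−B)/|BC| = (0.5992,0.8006); ey = (-0.8006,0.5992)
P = B + -1.88·ex + -1.29·ey = (-1.4619,1.4807)

-1.46 1.48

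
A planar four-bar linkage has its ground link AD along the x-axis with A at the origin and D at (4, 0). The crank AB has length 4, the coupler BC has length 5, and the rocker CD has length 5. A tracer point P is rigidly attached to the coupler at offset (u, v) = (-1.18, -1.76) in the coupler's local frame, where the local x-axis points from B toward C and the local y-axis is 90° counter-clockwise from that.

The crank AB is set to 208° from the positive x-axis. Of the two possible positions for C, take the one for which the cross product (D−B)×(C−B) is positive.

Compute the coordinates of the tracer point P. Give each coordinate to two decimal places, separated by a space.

-2.83 -3.88

A=(0,0), D=(4.00,0)
B = A + 4.00·(cos208°, sin208°) = (-3.5318, -1.8779)
|BD| = 7.7624
circle(B,5.00) ∩ circle(D,5.00): a=3.8812, h=3.1522
  candidates: C₊=(-0.5285,2.1196) cross=24.469; C₋=(0.9967,-3.9975) cross=-24.469
  mode + wants cross > 0 → take C=(-0.5285,2.1196) (cross=24.469)
ex = (C−B)/|BC| = (0.6007,0.7995); ey = (-0.7995,0.6007)
P = B + -1.18·ex + -1.76·ey = (-2.8334,-3.8785)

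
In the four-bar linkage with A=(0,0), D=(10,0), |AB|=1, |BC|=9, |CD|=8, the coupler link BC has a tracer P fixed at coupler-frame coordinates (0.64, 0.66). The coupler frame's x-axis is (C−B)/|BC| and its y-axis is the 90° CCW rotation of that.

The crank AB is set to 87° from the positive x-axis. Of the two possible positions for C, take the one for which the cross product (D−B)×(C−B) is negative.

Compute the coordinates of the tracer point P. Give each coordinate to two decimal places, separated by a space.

A=(0,0), D=(10.00,0)
B = A + 1.00·(cos87°, sin87°) = (0.0523, 0.9986)
|BD| = 9.9977
circle(B,9.00) ∩ circle(D,8.00): a=5.8490, h=6.8402
  candidates: C₊=(6.5554,7.2204) cross=68.386; C₋=(5.1889,-6.3916) cross=-68.386
  mode - wants cross < 0 → take C=(5.1889,-6.3916) (cross=-68.386)
ex = (C−B)/|BC| = (0.5707,-0.8211); ey = (0.8211,0.5707)
P = B + 0.64·ex + 0.66·ey = (0.9596,0.8498)

0.96 0.85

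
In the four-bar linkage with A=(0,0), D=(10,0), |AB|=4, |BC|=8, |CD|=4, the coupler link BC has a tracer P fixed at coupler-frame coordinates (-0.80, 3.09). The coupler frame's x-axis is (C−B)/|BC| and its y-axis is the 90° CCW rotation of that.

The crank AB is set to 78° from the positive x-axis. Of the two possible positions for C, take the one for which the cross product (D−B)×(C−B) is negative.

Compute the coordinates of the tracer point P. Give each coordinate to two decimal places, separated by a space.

A=(0,0), D=(10.00,0)
B = A + 4.00·(cos78°, sin78°) = (0.8316, 3.9126)
|BD| = 9.9683
circle(B,8.00) ∩ circle(D,4.00): a=7.3918, h=3.0597
  candidates: C₊=(8.8312,3.8254) cross=30.500; C₋=(6.4293,-1.8028) cross=-30.500
  mode - wants cross < 0 → take C=(6.4293,-1.8028) (cross=-30.500)
ex = (C−B)/|BC| = (0.6997,-0.7144); ey = (0.7144,0.6997)
P = B + -0.80·ex + 3.09·ey = (2.4795,6.6462)

2.48 6.65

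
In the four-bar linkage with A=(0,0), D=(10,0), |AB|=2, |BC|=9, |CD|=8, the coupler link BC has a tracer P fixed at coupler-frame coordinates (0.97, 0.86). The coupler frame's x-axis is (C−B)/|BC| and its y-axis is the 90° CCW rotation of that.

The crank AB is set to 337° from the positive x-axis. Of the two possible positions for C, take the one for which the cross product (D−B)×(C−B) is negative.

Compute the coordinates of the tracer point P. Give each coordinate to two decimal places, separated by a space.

A=(0,0), D=(10.00,0)
B = A + 2.00·(cos337°, sin337°) = (1.8410, -0.7815)
|BD| = 8.1963
circle(B,9.00) ∩ circle(D,8.00): a=5.1352, h=7.3912
  candidates: C₊=(6.2481,7.0657) cross=60.581; C₋=(7.6575,-7.6494) cross=-60.581
  mode - wants cross < 0 → take C=(7.6575,-7.6494) (cross=-60.581)
ex = (C−B)/|BC| = (0.6463,-0.7631); ey = (0.7631,0.6463)
P = B + 0.97·ex + 0.86·ey = (3.1242,-0.9659)

3.12 -0.97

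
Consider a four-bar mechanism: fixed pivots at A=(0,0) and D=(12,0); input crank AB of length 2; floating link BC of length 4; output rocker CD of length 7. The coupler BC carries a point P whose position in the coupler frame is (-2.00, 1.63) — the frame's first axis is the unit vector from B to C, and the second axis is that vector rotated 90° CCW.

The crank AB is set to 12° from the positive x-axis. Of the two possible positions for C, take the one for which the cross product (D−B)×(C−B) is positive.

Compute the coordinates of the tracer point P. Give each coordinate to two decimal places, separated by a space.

-0.59 0.83

A=(0,0), D=(12.00,0)
B = A + 2.00·(cos12°, sin12°) = (1.9563, 0.4158)
|BD| = 10.0523
circle(B,4.00) ∩ circle(D,7.00): a=3.3847, h=2.1316
  candidates: C₊=(5.4263,2.4055) cross=21.427; C₋=(5.2500,-1.8539) cross=-21.427
  mode + wants cross > 0 → take C=(5.4263,2.4055) (cross=21.427)
ex = (C−B)/|BC| = (0.8675,0.4974); ey = (-0.4974,0.8675)
P = B + -2.00·ex + 1.63·ey = (-0.5895,0.8350)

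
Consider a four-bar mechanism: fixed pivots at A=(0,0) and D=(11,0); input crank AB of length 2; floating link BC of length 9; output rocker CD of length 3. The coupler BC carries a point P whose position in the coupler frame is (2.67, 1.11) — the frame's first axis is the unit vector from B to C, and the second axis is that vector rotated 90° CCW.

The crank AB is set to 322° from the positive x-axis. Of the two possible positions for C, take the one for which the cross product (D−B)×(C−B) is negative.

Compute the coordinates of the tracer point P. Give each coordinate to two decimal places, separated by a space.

4.41 -0.65

A=(0,0), D=(11.00,0)
B = A + 2.00·(cos322°, sin322°) = (1.5760, -1.2313)
|BD| = 9.5041
circle(B,9.00) ∩ circle(D,3.00): a=8.5399, h=2.8408
  candidates: C₊=(9.6759,2.6920) cross=27.000; C₋=(10.4120,-2.9418) cross=-27.000
  mode - wants cross < 0 → take C=(10.4120,-2.9418) (cross=-27.000)
ex = (C−B)/|BC| = (0.9818,-0.1901); ey = (0.1901,0.9818)
P = B + 2.67·ex + 1.11·ey = (4.4083,-0.6490)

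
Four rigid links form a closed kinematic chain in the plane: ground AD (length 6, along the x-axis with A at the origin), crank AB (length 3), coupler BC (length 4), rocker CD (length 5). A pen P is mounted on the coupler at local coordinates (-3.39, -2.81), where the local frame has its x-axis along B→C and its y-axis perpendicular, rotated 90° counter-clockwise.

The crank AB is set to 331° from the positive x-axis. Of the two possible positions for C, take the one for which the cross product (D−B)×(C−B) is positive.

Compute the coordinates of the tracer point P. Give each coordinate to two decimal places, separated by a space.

6.19 -4.03

A=(0,0), D=(6.00,0)
B = A + 3.00·(cos331°, sin331°) = (2.6239, -1.4544)
|BD| = 3.6761
circle(B,4.00) ∩ circle(D,5.00): a=0.6139, h=3.9526
  candidates: C₊=(1.6239,2.4186) cross=14.530; C₋=(4.7515,-4.8416) cross=-14.530
  mode + wants cross > 0 → take C=(1.6239,2.4186) (cross=14.530)
ex = (C−B)/|BC| = (-0.2500,0.9682); ey = (-0.9682,-0.2500)
P = B + -3.39·ex + -2.81·ey = (6.1921,-4.0343)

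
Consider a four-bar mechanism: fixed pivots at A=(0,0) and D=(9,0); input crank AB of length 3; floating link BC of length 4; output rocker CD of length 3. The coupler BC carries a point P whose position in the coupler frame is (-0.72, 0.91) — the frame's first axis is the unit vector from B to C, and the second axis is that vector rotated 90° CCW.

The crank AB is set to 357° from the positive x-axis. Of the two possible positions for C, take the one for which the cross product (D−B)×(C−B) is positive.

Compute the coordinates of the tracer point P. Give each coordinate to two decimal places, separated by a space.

A=(0,0), D=(9.00,0)
B = A + 3.00·(cos357°, sin357°) = (2.9959, -0.1570)
|BD| = 6.0062
circle(B,4.00) ∩ circle(D,3.00): a=3.5858, h=1.7725
  candidates: C₊=(6.5341,1.7087) cross=10.646; C₋=(6.6268,-1.8352) cross=-10.646
  mode + wants cross > 0 → take C=(6.5341,1.7087) (cross=10.646)
ex = (C−B)/|BC| = (0.8846,0.4664); ey = (-0.4664,0.8846)
P = B + -0.72·ex + 0.91·ey = (1.9346,0.3121)

1.93 0.31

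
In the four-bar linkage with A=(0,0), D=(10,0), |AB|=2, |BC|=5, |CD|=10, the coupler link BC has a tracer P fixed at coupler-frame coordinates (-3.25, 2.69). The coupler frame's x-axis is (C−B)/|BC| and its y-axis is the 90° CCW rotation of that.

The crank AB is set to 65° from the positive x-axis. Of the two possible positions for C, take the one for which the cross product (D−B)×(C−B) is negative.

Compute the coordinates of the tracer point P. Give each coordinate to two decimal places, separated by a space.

A=(0,0), D=(10.00,0)
B = A + 2.00·(cos65°, sin65°) = (0.8452, 1.8126)
|BD| = 9.3325
circle(B,5.00) ∩ circle(D,10.00): a=0.6480, h=4.9578
  candidates: C₊=(2.4439,6.5502) cross=46.269; C₋=(0.5180,-3.1767) cross=-46.269
  mode - wants cross < 0 → take C=(0.5180,-3.1767) (cross=-46.269)
ex = (C−B)/|BC| = (-0.0655,-0.9979); ey = (0.9979,-0.0655)
P = B + -3.25·ex + 2.69·ey = (3.7422,4.8796)

3.74 4.88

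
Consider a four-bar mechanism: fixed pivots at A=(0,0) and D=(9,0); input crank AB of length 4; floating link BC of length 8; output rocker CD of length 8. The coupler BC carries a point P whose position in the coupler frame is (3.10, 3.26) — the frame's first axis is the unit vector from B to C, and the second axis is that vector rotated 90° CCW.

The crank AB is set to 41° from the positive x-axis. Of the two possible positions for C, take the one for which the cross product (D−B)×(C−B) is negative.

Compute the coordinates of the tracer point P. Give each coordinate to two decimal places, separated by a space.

A=(0,0), D=(9.00,0)
B = A + 4.00·(cos41°, sin41°) = (3.0188, 2.6242)
|BD| = 6.5315
circle(B,8.00) ∩ circle(D,8.00): a=3.2658, h=7.3031
  candidates: C₊=(8.9436,7.9998) cross=47.700; C₋=(3.0752,-5.3756) cross=-47.700
  mode - wants cross < 0 → take C=(3.0752,-5.3756) (cross=-47.700)
ex = (C−B)/|BC| = (0.0070,-1.0000); ey = (1.0000,0.0070)
P = B + 3.10·ex + 3.26·ey = (6.3006,-0.4527)

6.30 -0.45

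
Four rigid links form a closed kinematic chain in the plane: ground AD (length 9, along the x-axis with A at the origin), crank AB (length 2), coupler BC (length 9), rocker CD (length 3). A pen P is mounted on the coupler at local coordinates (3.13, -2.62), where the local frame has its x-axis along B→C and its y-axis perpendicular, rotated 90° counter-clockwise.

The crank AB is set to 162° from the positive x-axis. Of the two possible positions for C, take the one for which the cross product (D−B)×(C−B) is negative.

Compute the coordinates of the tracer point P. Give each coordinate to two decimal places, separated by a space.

0.35 -2.79

A=(0,0), D=(9.00,0)
B = A + 2.00·(cos162°, sin162°) = (-1.9021, 0.6180)
|BD| = 10.9196
circle(B,9.00) ∩ circle(D,3.00): a=8.7566, h=2.0788
  candidates: C₊=(6.9581,2.1979) cross=22.700; C₋=(6.7228,-1.9531) cross=-22.700
  mode - wants cross < 0 → take C=(6.7228,-1.9531) (cross=-22.700)
ex = (C−B)/|BC| = (0.9583,-0.2857); ey = (0.2857,0.9583)
P = B + 3.13·ex + -2.62·ey = (0.3490,-2.7869)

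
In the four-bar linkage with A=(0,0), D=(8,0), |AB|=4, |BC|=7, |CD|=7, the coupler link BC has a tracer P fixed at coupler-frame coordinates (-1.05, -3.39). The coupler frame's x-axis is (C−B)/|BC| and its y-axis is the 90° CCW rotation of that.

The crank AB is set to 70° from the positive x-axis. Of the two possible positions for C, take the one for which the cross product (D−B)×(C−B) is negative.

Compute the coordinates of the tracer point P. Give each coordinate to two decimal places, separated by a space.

-2.08 4.60

A=(0,0), D=(8.00,0)
B = A + 4.00·(cos70°, sin70°) = (1.3681, 3.7588)
|BD| = 7.6230
circle(B,7.00) ∩ circle(D,7.00): a=3.8115, h=5.8713
  candidates: C₊=(7.5791,6.9873) cross=44.757; C₋=(1.7890,-3.2286) cross=-44.757
  mode - wants cross < 0 → take C=(1.7890,-3.2286) (cross=-44.757)
ex = (C−B)/|BC| = (0.0601,-0.9982); ey = (0.9982,0.0601)
P = B + -1.05·ex + -3.39·ey = (-2.0789,4.6030)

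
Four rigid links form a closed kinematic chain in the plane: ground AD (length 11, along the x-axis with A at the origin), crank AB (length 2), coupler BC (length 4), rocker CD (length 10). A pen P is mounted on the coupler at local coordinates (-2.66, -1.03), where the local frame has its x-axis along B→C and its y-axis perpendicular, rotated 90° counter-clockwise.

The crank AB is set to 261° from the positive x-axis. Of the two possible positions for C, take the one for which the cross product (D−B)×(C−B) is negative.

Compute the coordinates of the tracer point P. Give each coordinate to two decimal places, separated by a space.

A=(0,0), D=(11.00,0)
B = A + 2.00·(cos261°, sin261°) = (-0.3129, -1.9754)
|BD| = 11.4840
circle(B,4.00) ∩ circle(D,10.00): a=2.0848, h=3.4138
  candidates: C₊=(1.1536,1.7461) cross=39.204; C₋=(2.3280,-4.9797) cross=-39.204
  mode - wants cross < 0 → take C=(2.3280,-4.9797) (cross=-39.204)
ex = (C−B)/|BC| = (0.6602,-0.7511); ey = (0.7511,0.6602)
P = B + -2.66·ex + -1.03·ey = (-2.8427,-0.6576)

-2.84 -0.66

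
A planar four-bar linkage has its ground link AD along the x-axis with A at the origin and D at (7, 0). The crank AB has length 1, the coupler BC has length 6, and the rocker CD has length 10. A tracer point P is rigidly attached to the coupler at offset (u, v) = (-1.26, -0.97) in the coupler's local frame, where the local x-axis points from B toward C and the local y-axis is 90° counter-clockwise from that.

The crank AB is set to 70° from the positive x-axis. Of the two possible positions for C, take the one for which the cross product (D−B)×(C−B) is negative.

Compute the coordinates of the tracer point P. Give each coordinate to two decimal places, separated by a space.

-0.10 2.47

A=(0,0), D=(7.00,0)
B = A + 1.00·(cos70°, sin70°) = (0.3420, 0.9397)
|BD| = 6.7240
circle(B,6.00) ∩ circle(D,10.00): a=-1.3971, h=5.8351
  candidates: C₊=(-0.2259,6.9128) cross=39.235; C₋=(-1.8568,-4.6429) cross=-39.235
  mode - wants cross < 0 → take C=(-1.8568,-4.6429) (cross=-39.235)
ex = (C−B)/|BC| = (-0.3665,-0.9304); ey = (0.9304,-0.3665)
P = B + -1.26·ex + -0.97·ey = (-0.0987,2.4675)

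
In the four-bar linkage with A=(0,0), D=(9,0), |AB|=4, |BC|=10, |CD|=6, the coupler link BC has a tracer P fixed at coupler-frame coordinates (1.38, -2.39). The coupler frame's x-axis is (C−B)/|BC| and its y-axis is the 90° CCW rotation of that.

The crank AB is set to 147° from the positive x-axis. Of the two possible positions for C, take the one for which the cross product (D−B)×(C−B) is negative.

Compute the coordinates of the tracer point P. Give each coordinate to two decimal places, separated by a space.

-3.74 -0.55

A=(0,0), D=(9.00,0)
B = A + 4.00·(cos147°, sin147°) = (-3.3547, 2.1786)
|BD| = 12.5453
circle(B,10.00) ∩ circle(D,6.00): a=8.8234, h=4.7061
  candidates: C₊=(6.1519,5.2809) cross=59.040; C₋=(4.5174,-3.9883) cross=-59.040
  mode - wants cross < 0 → take C=(4.5174,-3.9883) (cross=-59.040)
ex = (C−B)/|BC| = (0.7872,-0.6167); ey = (0.6167,0.7872)
P = B + 1.38·ex + -2.39·ey = (-3.7422,-0.5539)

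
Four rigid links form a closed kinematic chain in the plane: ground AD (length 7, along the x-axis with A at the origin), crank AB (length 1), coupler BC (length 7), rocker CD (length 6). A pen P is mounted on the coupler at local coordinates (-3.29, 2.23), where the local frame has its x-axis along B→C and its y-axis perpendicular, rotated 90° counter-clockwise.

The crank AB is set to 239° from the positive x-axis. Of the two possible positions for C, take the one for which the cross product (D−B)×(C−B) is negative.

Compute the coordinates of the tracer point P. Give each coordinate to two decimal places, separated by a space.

-1.47 3.00

A=(0,0), D=(7.00,0)
B = A + 1.00·(cos239°, sin239°) = (-0.5150, -0.8572)
|BD| = 7.5638
circle(B,7.00) ∩ circle(D,6.00): a=4.6412, h=5.2401
  candidates: C₊=(3.5025,4.8752) cross=39.635; C₋=(4.6901,-5.5376) cross=-39.635
  mode - wants cross < 0 → take C=(4.6901,-5.5376) (cross=-39.635)
ex = (C−B)/|BC| = (0.7436,-0.6686); ey = (0.6686,0.7436)
P = B + -3.29·ex + 2.23·ey = (-1.4704,3.0008)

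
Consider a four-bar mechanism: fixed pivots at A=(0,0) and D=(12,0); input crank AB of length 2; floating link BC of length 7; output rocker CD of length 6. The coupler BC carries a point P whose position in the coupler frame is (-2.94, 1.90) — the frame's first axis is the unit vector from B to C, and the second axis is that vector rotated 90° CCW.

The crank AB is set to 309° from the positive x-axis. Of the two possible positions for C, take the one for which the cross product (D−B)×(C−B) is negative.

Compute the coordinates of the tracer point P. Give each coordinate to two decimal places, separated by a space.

A=(0,0), D=(12.00,0)
B = A + 2.00·(cos309°, sin309°) = (1.2586, -1.5543)
|BD| = 10.8532
circle(B,7.00) ∩ circle(D,6.00): a=6.0255, h=3.5627
  candidates: C₊=(6.7118,2.8346) cross=38.667; C₋=(7.7323,-4.2174) cross=-38.667
  mode - wants cross < 0 → take C=(7.7323,-4.2174) (cross=-38.667)
ex = (C−B)/|BC| = (0.9248,-0.3804); ey = (0.3804,0.9248)
P = B + -2.94·ex + 1.90·ey = (-0.7374,1.3213)

-0.74 1.32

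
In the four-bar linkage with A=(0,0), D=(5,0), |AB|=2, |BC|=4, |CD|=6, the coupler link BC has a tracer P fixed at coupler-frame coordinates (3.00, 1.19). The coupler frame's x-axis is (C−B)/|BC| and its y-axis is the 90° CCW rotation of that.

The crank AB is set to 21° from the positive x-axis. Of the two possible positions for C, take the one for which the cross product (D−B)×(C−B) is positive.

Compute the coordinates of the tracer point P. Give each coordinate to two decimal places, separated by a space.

A=(0,0), D=(5.00,0)
B = A + 2.00·(cos21°, sin21°) = (1.8672, 0.7167)
|BD| = 3.2138
circle(B,4.00) ∩ circle(D,6.00): a=-1.5047, h=3.7062
  candidates: C₊=(1.2269,4.6652) cross=11.911; C₋=(-0.4262,-2.5605) cross=-11.911
  mode + wants cross > 0 → take C=(1.2269,4.6652) (cross=11.911)
ex = (C−B)/|BC| = (-0.1601,0.9871); ey = (-0.9871,-0.1601)
P = B + 3.00·ex + 1.19·ey = (0.2123,3.4876)

0.21 3.49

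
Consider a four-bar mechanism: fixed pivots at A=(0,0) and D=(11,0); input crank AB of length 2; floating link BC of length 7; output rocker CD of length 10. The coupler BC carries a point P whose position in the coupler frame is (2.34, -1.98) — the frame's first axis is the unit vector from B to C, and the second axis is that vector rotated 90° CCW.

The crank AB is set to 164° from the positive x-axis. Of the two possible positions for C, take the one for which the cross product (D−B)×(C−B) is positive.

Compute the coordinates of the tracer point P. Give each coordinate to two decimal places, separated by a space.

1.12 0.94

A=(0,0), D=(11.00,0)
B = A + 2.00·(cos164°, sin164°) = (-1.9225, 0.5513)
|BD| = 12.9343
circle(B,7.00) ∩ circle(D,10.00): a=4.4956, h=5.3656
  candidates: C₊=(2.7977,5.7204) cross=69.400; C₋=(2.3403,-5.0010) cross=-69.400
  mode + wants cross > 0 → take C=(2.7977,5.7204) (cross=69.400)
ex = (C−B)/|BC| = (0.6743,0.7384); ey = (-0.7384,0.6743)
P = B + 2.34·ex + -1.98·ey = (1.1175,0.9441)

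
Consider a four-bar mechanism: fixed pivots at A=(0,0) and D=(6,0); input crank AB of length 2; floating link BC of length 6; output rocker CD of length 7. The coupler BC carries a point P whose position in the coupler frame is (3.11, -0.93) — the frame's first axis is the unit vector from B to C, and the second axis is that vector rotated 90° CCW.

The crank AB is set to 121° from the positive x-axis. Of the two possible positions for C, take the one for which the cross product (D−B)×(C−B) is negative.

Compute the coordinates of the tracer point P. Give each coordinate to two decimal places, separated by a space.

-1.22 -1.53

A=(0,0), D=(6.00,0)
B = A + 2.00·(cos121°, sin121°) = (-1.0301, 1.7143)
|BD| = 7.2361
circle(B,6.00) ∩ circle(D,7.00): a=2.7198, h=5.3482
  candidates: C₊=(2.8793,6.2659) cross=38.700; C₋=(0.3452,-4.1259) cross=-38.700
  mode - wants cross < 0 → take C=(0.3452,-4.1259) (cross=-38.700)
ex = (C−B)/|BC| = (0.2292,-0.9734); ey = (0.9734,0.2292)
P = B + 3.11·ex + -0.93·ey = (-1.2225,-1.5260)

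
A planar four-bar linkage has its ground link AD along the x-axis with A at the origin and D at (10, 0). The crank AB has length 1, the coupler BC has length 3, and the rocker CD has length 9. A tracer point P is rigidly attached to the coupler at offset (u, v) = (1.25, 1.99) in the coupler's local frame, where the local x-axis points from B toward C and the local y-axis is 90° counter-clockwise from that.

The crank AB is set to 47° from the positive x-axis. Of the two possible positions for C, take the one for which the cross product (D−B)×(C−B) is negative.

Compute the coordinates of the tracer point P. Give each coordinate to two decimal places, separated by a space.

A=(0,0), D=(10.00,0)
B = A + 1.00·(cos47°, sin47°) = (0.6820, 0.7314)
|BD| = 9.3467
circle(B,3.00) ∩ circle(D,9.00): a=0.8217, h=2.8853
  candidates: C₊=(1.7269,3.5435) cross=26.968; C₋=(1.2754,-2.2094) cross=-26.968
  mode - wants cross < 0 → take C=(1.2754,-2.2094) (cross=-26.968)
ex = (C−B)/|BC| = (0.1978,-0.9802); ey = (0.9802,0.1978)
P = B + 1.25·ex + 1.99·ey = (2.8799,-0.1003)

2.88 -0.10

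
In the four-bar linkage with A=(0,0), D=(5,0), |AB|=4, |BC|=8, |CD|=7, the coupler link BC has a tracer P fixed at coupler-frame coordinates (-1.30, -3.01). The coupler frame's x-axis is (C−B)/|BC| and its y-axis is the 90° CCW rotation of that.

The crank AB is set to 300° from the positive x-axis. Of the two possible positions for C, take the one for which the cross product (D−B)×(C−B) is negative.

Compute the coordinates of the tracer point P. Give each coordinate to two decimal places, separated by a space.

0.13 -6.15

A=(0,0), D=(5.00,0)
B = A + 4.00·(cos300°, sin300°) = (2.0000, -3.4641)
|BD| = 4.5826
circle(B,8.00) ∩ circle(D,7.00): a=3.9279, h=6.9693
  candidates: C₊=(-0.6969,4.0676) cross=31.937; C₋=(9.8397,-5.0574) cross=-31.937
  mode - wants cross < 0 → take C=(9.8397,-5.0574) (cross=-31.937)
ex = (C−B)/|BC| = (0.9800,-0.1992); ey = (0.1992,0.9800)
P = B + -1.30·ex + -3.01·ey = (0.1266,-6.1549)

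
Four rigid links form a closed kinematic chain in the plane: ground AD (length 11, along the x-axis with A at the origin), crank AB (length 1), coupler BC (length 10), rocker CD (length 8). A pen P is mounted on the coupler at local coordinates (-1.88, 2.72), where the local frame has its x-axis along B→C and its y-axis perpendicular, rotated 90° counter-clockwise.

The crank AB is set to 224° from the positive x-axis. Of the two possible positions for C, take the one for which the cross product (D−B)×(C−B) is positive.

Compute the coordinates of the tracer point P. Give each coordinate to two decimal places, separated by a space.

A=(0,0), D=(11.00,0)
B = A + 1.00·(cos224°, sin224°) = (-0.7193, -0.6947)
|BD| = 11.7399
circle(B,10.00) ∩ circle(D,8.00): a=7.4032, h=6.7226
  candidates: C₊=(6.2731,6.4542) cross=78.922; C₋=(7.0687,-6.9674) cross=-78.922
  mode + wants cross > 0 → take C=(6.2731,6.4542) (cross=78.922)
ex = (C−B)/|BC| = (0.6992,0.7149); ey = (-0.7149,0.6992)
P = B + -1.88·ex + 2.72·ey = (-3.9784,-0.1367)

-3.98 -0.14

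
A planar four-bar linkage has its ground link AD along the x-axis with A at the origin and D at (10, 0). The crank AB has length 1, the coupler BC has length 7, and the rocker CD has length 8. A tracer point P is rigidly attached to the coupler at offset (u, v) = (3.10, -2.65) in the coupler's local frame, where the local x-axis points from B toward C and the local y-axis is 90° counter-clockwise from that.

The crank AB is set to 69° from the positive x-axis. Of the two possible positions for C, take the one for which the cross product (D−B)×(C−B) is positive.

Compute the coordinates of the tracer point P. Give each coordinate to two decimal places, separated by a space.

4.39 1.53

A=(0,0), D=(10.00,0)
B = A + 1.00·(cos69°, sin69°) = (0.3584, 0.9336)
|BD| = 9.6867
circle(B,7.00) ∩ circle(D,8.00): a=4.0691, h=5.6958
  candidates: C₊=(4.9575,6.2107) cross=55.174; C₋=(3.8596,-5.1279) cross=-55.174
  mode + wants cross > 0 → take C=(4.9575,6.2107) (cross=55.174)
ex = (C−B)/|BC| = (0.6570,0.7539); ey = (-0.7539,0.6570)
P = B + 3.10·ex + -2.65·ey = (4.3929,1.5295)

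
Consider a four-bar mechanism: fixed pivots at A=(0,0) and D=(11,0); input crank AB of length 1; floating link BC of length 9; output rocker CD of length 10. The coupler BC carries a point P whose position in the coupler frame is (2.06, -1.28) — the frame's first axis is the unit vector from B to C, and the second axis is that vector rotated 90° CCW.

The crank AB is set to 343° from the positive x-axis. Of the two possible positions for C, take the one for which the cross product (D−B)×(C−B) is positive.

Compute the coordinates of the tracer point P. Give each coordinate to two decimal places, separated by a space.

2.99 1.02

A=(0,0), D=(11.00,0)
B = A + 1.00·(cos343°, sin343°) = (0.9563, -0.2924)
|BD| = 10.0479
circle(B,9.00) ∩ circle(D,10.00): a=4.0785, h=8.0228
  candidates: C₊=(4.7996,7.8457) cross=80.613; C₋=(5.2665,-8.1931) cross=-80.613
  mode + wants cross > 0 → take C=(4.7996,7.8457) (cross=80.613)
ex = (C−B)/|BC| = (0.4270,0.9042); ey = (-0.9042,0.4270)
P = B + 2.06·ex + -1.28·ey = (2.9934,1.0237)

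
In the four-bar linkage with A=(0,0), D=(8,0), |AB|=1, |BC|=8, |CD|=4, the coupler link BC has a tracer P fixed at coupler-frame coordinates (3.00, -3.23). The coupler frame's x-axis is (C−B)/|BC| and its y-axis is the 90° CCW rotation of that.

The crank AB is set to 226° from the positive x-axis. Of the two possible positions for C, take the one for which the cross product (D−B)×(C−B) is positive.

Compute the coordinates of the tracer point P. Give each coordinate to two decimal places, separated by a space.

A=(0,0), D=(8.00,0)
B = A + 1.00·(cos226°, sin226°) = (-0.6947, -0.7193)
|BD| = 8.7244
circle(B,8.00) ∩ circle(D,4.00): a=7.1131, h=3.6611
  candidates: C₊=(6.0924,3.5158) cross=31.941; C₋=(6.6961,-3.7815) cross=-31.941
  mode + wants cross > 0 → take C=(6.0924,3.5158) (cross=31.941)
ex = (C−B)/|BC| = (0.8484,0.5294); ey = (-0.5294,0.8484)
P = B + 3.00·ex + -3.23·ey = (3.5604,-1.8714)

3.56 -1.87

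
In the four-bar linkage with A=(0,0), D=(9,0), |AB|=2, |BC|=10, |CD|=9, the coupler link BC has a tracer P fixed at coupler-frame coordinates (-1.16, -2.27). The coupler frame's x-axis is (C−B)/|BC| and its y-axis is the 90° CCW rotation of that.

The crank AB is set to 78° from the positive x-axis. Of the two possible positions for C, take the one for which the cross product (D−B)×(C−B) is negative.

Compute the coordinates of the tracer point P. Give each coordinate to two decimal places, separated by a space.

A=(0,0), D=(9.00,0)
B = A + 2.00·(cos78°, sin78°) = (0.4158, 1.9563)
|BD| = 8.8043
circle(B,10.00) ∩ circle(D,9.00): a=5.4812, h=8.3640
  candidates: C₊=(7.6184,8.8933) cross=73.639; C₋=(3.9015,-7.4165) cross=-73.639
  mode - wants cross < 0 → take C=(3.9015,-7.4165) (cross=-73.639)
ex = (C−B)/|BC| = (0.3486,-0.9373); ey = (0.9373,0.3486)
P = B + -1.16·ex + -2.27·ey = (-2.1161,2.2523)

-2.12 2.25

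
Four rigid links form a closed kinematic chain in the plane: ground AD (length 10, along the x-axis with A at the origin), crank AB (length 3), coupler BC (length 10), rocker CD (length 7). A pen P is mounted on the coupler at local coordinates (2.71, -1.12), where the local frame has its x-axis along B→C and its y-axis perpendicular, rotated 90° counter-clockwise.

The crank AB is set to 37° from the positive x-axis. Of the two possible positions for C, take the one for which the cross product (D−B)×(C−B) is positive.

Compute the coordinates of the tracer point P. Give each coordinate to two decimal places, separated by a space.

5.30 2.23

A=(0,0), D=(10.00,0)
B = A + 3.00·(cos37°, sin37°) = (2.3959, 1.8054)
|BD| = 7.8155
circle(B,10.00) ∩ circle(D,7.00): a=7.1705, h=6.9702
  candidates: C₊=(10.9826,6.9307) cross=54.476; C₋=(7.7623,-6.6327) cross=-54.476
  mode + wants cross > 0 → take C=(10.9826,6.9307) (cross=54.476)
ex = (C−B)/|BC| = (0.8587,0.5125); ey = (-0.5125,0.8587)
P = B + 2.71·ex + -1.12·ey = (5.2969,2.2327)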